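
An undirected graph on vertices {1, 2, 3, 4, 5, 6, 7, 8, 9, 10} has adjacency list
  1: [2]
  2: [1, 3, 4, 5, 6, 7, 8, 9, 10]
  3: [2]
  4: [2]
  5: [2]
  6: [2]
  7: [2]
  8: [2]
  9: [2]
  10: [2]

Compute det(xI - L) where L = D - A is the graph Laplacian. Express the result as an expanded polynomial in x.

With the vertex order [1, 2, 3, 4, 5, 6, 7, 8, 9, 10], the degrees are [1, 9, 1, 1, 1, 1, 1, 1, 1, 1], giving D = diag(1, 9, 1, 1, 1, 1, 1, 1, 1, 1) and L = D - A. L has integer entries, so p(x) = det(xI - L) has integer coefficients. Expanding the determinant yields x^10 - 18x^9 + 108x^8 - 336x^7 + 630x^6 - 756x^5 + 588x^4 - 288x^3 + 81x^2 - 10x. The constant term is 0 because L is singular (the all-ones vector lies in its kernel). There is one zero in the spectrum, matching the 1 component.

x^10 - 18x^9 + 108x^8 - 336x^7 + 630x^6 - 756x^5 + 588x^4 - 288x^3 + 81x^2 - 10x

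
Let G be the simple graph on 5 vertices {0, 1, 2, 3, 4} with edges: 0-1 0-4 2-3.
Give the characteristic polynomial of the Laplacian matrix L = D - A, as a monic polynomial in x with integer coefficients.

Reading degrees in the order [0, 1, 2, 3, 4] gives [2, 1, 1, 1, 1]; set D = diag(2, 1, 1, 1, 1) and form L = D - A. Computing det(xI - L) by cofactor expansion (or equivalently via sum-over-permutations) gives x^5 - 6x^4 + 11x^3 - 6x^2. Since p(0) = det(-L) = 0, x divides p(x). There are 2 zeros in the spectrum, matching the 2 components.

x^5 - 6x^4 + 11x^3 - 6x^2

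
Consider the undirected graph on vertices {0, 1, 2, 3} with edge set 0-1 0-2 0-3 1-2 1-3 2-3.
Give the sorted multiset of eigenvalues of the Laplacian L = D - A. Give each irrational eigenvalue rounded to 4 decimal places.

[0, 4, 4, 4]

With the vertex order [0, 1, 2, 3], the degrees are [3, 3, 3, 3], giving D = diag(3, 3, 3, 3) and L = D - A. Diagonalising L (or applying a numerical eigensolver to the 4x4 matrix) gives the spectrum above. The largest eigenvalue, 4, is at most the vertex count 4.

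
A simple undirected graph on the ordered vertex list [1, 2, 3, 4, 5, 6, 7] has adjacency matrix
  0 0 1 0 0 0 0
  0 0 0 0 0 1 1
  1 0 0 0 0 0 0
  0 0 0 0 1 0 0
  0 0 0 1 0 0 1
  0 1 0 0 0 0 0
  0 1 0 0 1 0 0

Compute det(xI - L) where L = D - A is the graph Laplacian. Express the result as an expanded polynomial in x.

With the vertex order [1, 2, 3, 4, 5, 6, 7], the degrees are [1, 2, 1, 1, 2, 1, 2], giving D = diag(1, 2, 1, 1, 2, 1, 2) and L = D - A. L has integer entries, so p(x) = det(xI - L) has integer coefficients. Expanding the determinant yields x^7 - 10x^6 + 37x^5 - 62x^4 + 45x^3 - 10x^2. The constant term is 0 because L is singular (the all-ones vector lies in its kernel). The largest eigenvalue, 3.6180, is at most the vertex count 7.

x^7 - 10x^6 + 37x^5 - 62x^4 + 45x^3 - 10x^2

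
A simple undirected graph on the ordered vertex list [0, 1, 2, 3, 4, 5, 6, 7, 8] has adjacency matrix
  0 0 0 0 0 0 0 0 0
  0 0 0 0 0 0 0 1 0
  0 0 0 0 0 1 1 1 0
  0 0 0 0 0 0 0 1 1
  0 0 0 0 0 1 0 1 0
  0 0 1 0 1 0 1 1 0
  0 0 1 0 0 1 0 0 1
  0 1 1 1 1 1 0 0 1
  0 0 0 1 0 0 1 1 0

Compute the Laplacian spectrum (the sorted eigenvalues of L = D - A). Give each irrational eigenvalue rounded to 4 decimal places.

With the vertex order [0, 1, 2, 3, 4, 5, 6, 7, 8], the degrees are [0, 1, 3, 2, 2, 4, 3, 6, 3], giving D = diag(0, 1, 3, 2, 2, 4, 3, 6, 3) and L = D - A. Diagonalising L (or applying a numerical eigensolver to the 9x9 matrix) gives the spectrum above. The 2 zero eigenvalues correspond to the 2 connected components. There are 2 zeros in the spectrum, matching the 2 components.

[0, 0, 0.9566, 1.4089, 1.9266, 3.2376, 4.3060, 4.9916, 7.1728]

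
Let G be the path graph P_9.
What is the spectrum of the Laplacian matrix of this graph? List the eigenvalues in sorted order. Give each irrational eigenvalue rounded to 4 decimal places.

[0, 0.1206, 0.4679, 1, 1.6527, 2.3473, 3, 3.5321, 3.8794]

The graph has 9 vertices and degree multiset [2, 2, 2, 2, 2, 2, 2, 1, 1]; D is the diagonal matrix of degrees and L = D - A. Diagonalising L (or applying a numerical eigensolver to the 9x9 matrix) gives the spectrum above. The largest eigenvalue, 3.8794, is at most the vertex count 9. The eigenvalues sum to 16, which equals trace(L) = 2|E|.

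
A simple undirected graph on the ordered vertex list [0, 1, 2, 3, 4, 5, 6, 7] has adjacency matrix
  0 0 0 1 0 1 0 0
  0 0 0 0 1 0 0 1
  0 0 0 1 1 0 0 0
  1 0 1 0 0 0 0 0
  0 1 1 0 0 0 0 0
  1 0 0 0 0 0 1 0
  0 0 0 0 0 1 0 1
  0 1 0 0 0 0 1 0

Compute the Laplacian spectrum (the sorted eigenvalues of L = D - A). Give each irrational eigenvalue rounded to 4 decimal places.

With the vertex order [0, 1, 2, 3, 4, 5, 6, 7], the degrees are [2, 2, 2, 2, 2, 2, 2, 2], giving D = diag(2, 2, 2, 2, 2, 2, 2, 2) and L = D - A. Since every row of L sums to 0, the all-ones vector is in the kernel and 0 is an eigenvalue. The single zero eigenvalue shows the graph is connected.

[0, 0.5858, 0.5858, 2, 2, 3.4142, 3.4142, 4]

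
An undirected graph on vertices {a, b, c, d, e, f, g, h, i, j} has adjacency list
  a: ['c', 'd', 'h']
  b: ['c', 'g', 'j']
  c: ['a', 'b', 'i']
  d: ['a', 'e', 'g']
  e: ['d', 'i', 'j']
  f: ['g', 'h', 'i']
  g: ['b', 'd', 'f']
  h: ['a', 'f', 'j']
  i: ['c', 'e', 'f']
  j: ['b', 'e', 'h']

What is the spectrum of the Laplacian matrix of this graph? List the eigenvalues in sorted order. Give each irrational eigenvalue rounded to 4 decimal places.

Each diagonal entry of L is the vertex degree and each off-diagonal entry is -1 where an edge is present, 0 otherwise; in the order [a, b, c, d, e, f, g, h, i, j] the diagonal is [3, 3, 3, 3, 3, 3, 3, 3, 3, 3]. Diagonalising L (or applying a numerical eigensolver to the 10x10 matrix) gives the spectrum above. The single zero eigenvalue shows the graph is connected.

[0, 2, 2, 2, 2, 2, 5, 5, 5, 5]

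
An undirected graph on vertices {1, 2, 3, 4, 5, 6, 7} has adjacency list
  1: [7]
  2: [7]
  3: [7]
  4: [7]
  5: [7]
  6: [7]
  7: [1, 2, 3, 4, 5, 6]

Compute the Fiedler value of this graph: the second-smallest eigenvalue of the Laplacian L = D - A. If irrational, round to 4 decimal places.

1

Reading degrees in the order [1, 2, 3, 4, 5, 6, 7] gives [1, 1, 1, 1, 1, 1, 6]; set D = diag(1, 1, 1, 1, 1, 1, 6) and form L = D - A. Computing the eigenvalues of L and sorting gives [0, 1, 1, 1, 1, 1, 7]. The Fiedler value lambda_2 = 1 is strictly positive, so the graph is connected. The eigenvalues sum to 12, which equals trace(L) = 2|E|.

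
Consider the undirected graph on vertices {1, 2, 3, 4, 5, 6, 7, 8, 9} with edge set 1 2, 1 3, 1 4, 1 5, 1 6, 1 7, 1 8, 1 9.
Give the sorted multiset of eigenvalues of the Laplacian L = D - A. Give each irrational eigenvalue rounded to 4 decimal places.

[0, 1, 1, 1, 1, 1, 1, 1, 9]

With the vertex order [1, 2, 3, 4, 5, 6, 7, 8, 9], the degrees are [8, 1, 1, 1, 1, 1, 1, 1, 1], giving D = diag(8, 1, 1, 1, 1, 1, 1, 1, 1) and L = D - A. Diagonalising L (or applying a numerical eigensolver to the 9x9 matrix) gives the spectrum above. The largest eigenvalue, 9, is at most the vertex count 9.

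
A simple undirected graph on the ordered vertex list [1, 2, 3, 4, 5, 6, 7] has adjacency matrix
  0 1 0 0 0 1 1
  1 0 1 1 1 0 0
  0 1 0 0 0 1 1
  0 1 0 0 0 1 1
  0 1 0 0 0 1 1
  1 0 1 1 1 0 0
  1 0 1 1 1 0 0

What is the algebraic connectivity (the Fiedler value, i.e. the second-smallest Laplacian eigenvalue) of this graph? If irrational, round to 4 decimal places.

Reading degrees in the order [1, 2, 3, 4, 5, 6, 7] gives [3, 4, 3, 3, 3, 4, 4]; set D = diag(3, 4, 3, 3, 3, 4, 4) and form L = D - A. The smallest Laplacian eigenvalue is always 0. The next one, lambda_2 = 3, measures how hard the graph is to disconnect: larger values mean better connectivity. There is one zero in the spectrum, matching the 1 component.

3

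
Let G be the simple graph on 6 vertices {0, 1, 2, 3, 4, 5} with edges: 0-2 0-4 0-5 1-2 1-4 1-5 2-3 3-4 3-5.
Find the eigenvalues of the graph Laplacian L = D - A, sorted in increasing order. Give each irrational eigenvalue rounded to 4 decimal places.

[0, 3, 3, 3, 3, 6]

Reading degrees in the order [0, 1, 2, 3, 4, 5] gives [3, 3, 3, 3, 3, 3]; set D = diag(3, 3, 3, 3, 3, 3) and form L = D - A. Since every row of L sums to 0, the all-ones vector is in the kernel and 0 is an eigenvalue. The single zero eigenvalue shows the graph is connected. There is one zero in the spectrum, matching the 1 component. The eigenvalues sum to 18, which equals trace(L) = 2|E|.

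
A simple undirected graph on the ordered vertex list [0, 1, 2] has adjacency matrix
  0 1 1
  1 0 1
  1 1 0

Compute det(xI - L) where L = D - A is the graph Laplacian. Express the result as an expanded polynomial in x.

Reading degrees in the order [0, 1, 2] gives [2, 2, 2]; set D = diag(2, 2, 2) and form L = D - A. L has integer entries, so p(x) = det(xI - L) has integer coefficients. Expanding the determinant yields x^3 - 6x^2 + 9x. The coefficient of x^2 equals -trace(L) = -6, matching the sum of degrees. There is one zero in the spectrum, matching the 1 component.

x^3 - 6x^2 + 9x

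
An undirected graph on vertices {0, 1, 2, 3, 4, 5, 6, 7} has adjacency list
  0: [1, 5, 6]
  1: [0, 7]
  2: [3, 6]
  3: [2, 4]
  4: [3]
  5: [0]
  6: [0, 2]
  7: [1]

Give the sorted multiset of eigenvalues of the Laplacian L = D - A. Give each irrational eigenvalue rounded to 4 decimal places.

Reading degrees in the order [0, 1, 2, 3, 4, 5, 6, 7] gives [3, 2, 2, 2, 1, 1, 2, 1]; set D = diag(3, 2, 2, 2, 1, 1, 2, 1) and form L = D - A. Diagonalising L (or applying a numerical eigensolver to the 8x8 matrix) gives the spectrum above. The single zero eigenvalue shows the graph is connected. The largest eigenvalue, 4.3429, is at most the vertex count 8. The eigenvalues sum to 14, which equals trace(L) = 2|E|.

[0, 0.1864, 0.5858, 1, 2, 2.4707, 3.4142, 4.3429]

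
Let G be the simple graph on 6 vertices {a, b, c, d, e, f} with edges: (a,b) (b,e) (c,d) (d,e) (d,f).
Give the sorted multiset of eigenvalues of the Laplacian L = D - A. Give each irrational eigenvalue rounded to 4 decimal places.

With the vertex order [a, b, c, d, e, f], the degrees are [1, 2, 1, 3, 2, 1], giving D = diag(1, 2, 1, 3, 2, 1) and L = D - A. L is symmetric positive semidefinite, so every eigenvalue is real and nonnegative. The single zero eigenvalue shows the graph is connected.

[0, 0.3249, 1, 1.4608, 3, 4.2143]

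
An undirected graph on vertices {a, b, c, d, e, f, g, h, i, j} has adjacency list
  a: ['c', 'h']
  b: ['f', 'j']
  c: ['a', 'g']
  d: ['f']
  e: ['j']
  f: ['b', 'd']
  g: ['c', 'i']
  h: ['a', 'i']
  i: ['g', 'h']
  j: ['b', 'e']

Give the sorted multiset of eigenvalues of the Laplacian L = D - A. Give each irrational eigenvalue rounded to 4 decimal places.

[0, 0, 0.3820, 1.3820, 1.3820, 1.3820, 2.6180, 3.6180, 3.6180, 3.6180]

Reading degrees in the order [a, b, c, d, e, f, g, h, i, j] gives [2, 2, 2, 1, 1, 2, 2, 2, 2, 2]; set D = diag(2, 2, 2, 1, 1, 2, 2, 2, 2, 2) and form L = D - A. Diagonalising L (or applying a numerical eigensolver to the 10x10 matrix) gives the spectrum above. The 2 zero eigenvalues correspond to the 2 connected components. The eigenvalues sum to 18, which equals trace(L) = 2|E|.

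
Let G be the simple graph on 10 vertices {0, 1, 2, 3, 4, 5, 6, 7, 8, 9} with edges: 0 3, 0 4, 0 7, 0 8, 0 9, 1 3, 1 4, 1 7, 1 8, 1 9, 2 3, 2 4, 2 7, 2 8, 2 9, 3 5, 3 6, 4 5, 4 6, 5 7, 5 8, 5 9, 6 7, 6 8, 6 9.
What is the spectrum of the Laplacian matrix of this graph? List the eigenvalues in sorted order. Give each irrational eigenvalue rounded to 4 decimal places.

With the vertex order [0, 1, 2, 3, 4, 5, 6, 7, 8, 9], the degrees are [5, 5, 5, 5, 5, 5, 5, 5, 5, 5], giving D = diag(5, 5, 5, 5, 5, 5, 5, 5, 5, 5) and L = D - A. Since every row of L sums to 0, the all-ones vector is in the kernel and 0 is an eigenvalue. The single zero eigenvalue shows the graph is connected. There is one zero in the spectrum, matching the 1 component.

[0, 5, 5, 5, 5, 5, 5, 5, 5, 10]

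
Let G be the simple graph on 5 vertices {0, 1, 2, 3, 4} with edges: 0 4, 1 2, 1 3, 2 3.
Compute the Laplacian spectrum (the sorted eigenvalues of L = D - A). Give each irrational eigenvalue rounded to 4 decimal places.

[0, 0, 2, 3, 3]

With the vertex order [0, 1, 2, 3, 4], the degrees are [1, 2, 2, 2, 1], giving D = diag(1, 2, 2, 2, 1) and L = D - A. L is symmetric positive semidefinite, so every eigenvalue is real and nonnegative. The 2 zero eigenvalues correspond to the 2 connected components. The eigenvalues sum to 8, which equals trace(L) = 2|E|.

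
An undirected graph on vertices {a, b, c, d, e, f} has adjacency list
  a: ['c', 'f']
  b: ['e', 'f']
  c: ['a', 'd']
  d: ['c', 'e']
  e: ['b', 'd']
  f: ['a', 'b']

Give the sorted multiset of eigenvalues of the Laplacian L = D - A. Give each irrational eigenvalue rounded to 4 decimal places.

[0, 1, 1, 3, 3, 4]

Reading degrees in the order [a, b, c, d, e, f] gives [2, 2, 2, 2, 2, 2]; set D = diag(2, 2, 2, 2, 2, 2) and form L = D - A. The multiplicity of 0 as a Laplacian eigenvalue equals the number of connected components.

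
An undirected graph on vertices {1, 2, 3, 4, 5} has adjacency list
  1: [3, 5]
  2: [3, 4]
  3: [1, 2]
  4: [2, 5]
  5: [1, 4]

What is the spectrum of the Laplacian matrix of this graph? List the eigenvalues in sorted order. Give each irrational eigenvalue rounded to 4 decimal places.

Reading degrees in the order [1, 2, 3, 4, 5] gives [2, 2, 2, 2, 2]; set D = diag(2, 2, 2, 2, 2) and form L = D - A. Diagonalising L (or applying a numerical eigensolver to the 5x5 matrix) gives the spectrum above. The single zero eigenvalue shows the graph is connected. There is one zero in the spectrum, matching the 1 component.

[0, 1.3820, 1.3820, 3.6180, 3.6180]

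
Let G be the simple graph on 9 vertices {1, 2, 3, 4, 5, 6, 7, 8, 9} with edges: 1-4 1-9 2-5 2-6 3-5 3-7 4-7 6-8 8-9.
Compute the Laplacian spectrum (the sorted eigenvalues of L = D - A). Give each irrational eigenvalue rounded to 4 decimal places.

Reading degrees in the order [1, 2, 3, 4, 5, 6, 7, 8, 9] gives [2, 2, 2, 2, 2, 2, 2, 2, 2]; set D = diag(2, 2, 2, 2, 2, 2, 2, 2, 2) and form L = D - A. Since every row of L sums to 0, the all-ones vector is in the kernel and 0 is an eigenvalue. The single zero eigenvalue shows the graph is connected.

[0, 0.4679, 0.4679, 1.6527, 1.6527, 3, 3, 3.8794, 3.8794]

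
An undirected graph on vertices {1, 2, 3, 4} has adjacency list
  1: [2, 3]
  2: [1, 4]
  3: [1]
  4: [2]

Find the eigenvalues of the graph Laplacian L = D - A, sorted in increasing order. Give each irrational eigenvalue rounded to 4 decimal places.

With the vertex order [1, 2, 3, 4], the degrees are [2, 2, 1, 1], giving D = diag(2, 2, 1, 1) and L = D - A. The multiplicity of 0 as a Laplacian eigenvalue equals the number of connected components. The single zero eigenvalue shows the graph is connected. There is one zero in the spectrum, matching the 1 component.

[0, 0.5858, 2, 3.4142]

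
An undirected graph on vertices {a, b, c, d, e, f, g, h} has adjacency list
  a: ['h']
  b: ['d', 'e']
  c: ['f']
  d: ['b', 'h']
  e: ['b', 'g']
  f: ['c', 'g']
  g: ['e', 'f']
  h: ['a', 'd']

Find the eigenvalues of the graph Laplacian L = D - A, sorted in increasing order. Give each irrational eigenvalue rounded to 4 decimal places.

With the vertex order [a, b, c, d, e, f, g, h], the degrees are [1, 2, 1, 2, 2, 2, 2, 2], giving D = diag(1, 2, 1, 2, 2, 2, 2, 2) and L = D - A. The multiplicity of 0 as a Laplacian eigenvalue equals the number of connected components.

[0, 0.1522, 0.5858, 1.2346, 2, 2.7654, 3.4142, 3.8478]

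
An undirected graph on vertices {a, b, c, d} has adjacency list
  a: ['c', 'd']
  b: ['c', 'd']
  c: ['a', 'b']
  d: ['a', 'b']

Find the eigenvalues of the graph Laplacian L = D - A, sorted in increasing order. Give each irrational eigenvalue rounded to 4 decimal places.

With the vertex order [a, b, c, d], the degrees are [2, 2, 2, 2], giving D = diag(2, 2, 2, 2) and L = D - A. Since every row of L sums to 0, the all-ones vector is in the kernel and 0 is an eigenvalue. The single zero eigenvalue shows the graph is connected. The eigenvalues sum to 8, which equals trace(L) = 2|E|.

[0, 2, 2, 4]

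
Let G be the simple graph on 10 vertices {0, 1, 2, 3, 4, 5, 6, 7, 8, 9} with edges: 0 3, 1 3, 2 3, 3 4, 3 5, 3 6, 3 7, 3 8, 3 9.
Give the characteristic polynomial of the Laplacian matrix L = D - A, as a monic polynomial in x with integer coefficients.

Reading degrees in the order [0, 1, 2, 3, 4, 5, 6, 7, 8, 9] gives [1, 1, 1, 9, 1, 1, 1, 1, 1, 1]; set D = diag(1, 1, 1, 9, 1, 1, 1, 1, 1, 1) and form L = D - A. Computing det(xI - L) by cofactor expansion (or equivalently via sum-over-permutations) gives x^10 - 18x^9 + 108x^8 - 336x^7 + 630x^6 - 756x^5 + 588x^4 - 288x^3 + 81x^2 - 10x. Since p(0) = det(-L) = 0, x divides p(x). The largest eigenvalue, 10, is at most the vertex count 10.

x^10 - 18x^9 + 108x^8 - 336x^7 + 630x^6 - 756x^5 + 588x^4 - 288x^3 + 81x^2 - 10x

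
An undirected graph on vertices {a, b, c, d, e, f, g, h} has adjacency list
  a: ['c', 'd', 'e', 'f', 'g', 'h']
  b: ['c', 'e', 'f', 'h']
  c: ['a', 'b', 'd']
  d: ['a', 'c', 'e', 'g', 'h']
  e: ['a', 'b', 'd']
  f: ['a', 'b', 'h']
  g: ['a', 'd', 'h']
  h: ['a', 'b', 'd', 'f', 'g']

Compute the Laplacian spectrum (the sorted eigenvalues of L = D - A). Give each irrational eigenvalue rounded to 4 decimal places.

Reading degrees in the order [a, b, c, d, e, f, g, h] gives [6, 4, 3, 5, 3, 3, 3, 5]; set D = diag(6, 4, 3, 5, 3, 3, 3, 5) and form L = D - A. L is symmetric positive semidefinite, so every eigenvalue is real and nonnegative. By the matrix-tree theorem the graph has (1/8) * product of the nonzero eigenvalues = 2856 spanning trees.

[0, 2.4384, 2.5858, 3, 4.5858, 5.4142, 6.5616, 7.4142]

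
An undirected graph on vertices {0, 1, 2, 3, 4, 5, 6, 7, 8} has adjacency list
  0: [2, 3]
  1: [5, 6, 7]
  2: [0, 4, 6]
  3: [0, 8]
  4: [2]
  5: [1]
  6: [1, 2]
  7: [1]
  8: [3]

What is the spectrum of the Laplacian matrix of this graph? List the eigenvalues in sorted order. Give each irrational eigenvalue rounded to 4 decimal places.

Reading degrees in the order [0, 1, 2, 3, 4, 5, 6, 7, 8] gives [2, 3, 3, 2, 1, 1, 2, 1, 1]; set D = diag(2, 3, 3, 2, 1, 1, 2, 1, 1) and form L = D - A. Since every row of L sums to 0, the all-ones vector is in the kernel and 0 is an eigenvalue. The largest eigenvalue, 4.4909, is at most the vertex count 9.

[0, 0.1658, 0.4679, 1, 1.3434, 1.6527, 3, 3.8794, 4.4909]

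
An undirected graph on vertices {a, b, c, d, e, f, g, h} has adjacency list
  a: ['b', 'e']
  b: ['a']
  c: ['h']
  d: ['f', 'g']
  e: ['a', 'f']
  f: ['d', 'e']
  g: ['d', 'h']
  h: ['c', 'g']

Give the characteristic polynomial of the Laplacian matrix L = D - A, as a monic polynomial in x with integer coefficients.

Each diagonal entry of L is the vertex degree and each off-diagonal entry is -1 where an edge is present, 0 otherwise; in the order [a, b, c, d, e, f, g, h] the diagonal is [2, 1, 1, 2, 2, 2, 2, 2]. Computing det(xI - L) by cofactor expansion (or equivalently via sum-over-permutations) gives x^8 - 14x^7 + 78x^6 - 220x^5 + 330x^4 - 252x^3 + 84x^2 - 8x. The constant term is 0 because L is singular (the all-ones vector lies in its kernel). The largest eigenvalue, 3.8478, is at most the vertex count 8.

x^8 - 14x^7 + 78x^6 - 220x^5 + 330x^4 - 252x^3 + 84x^2 - 8x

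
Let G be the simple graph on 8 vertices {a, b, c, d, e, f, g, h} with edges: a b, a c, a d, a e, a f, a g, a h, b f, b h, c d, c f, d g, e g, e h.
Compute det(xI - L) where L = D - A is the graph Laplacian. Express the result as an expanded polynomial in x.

x^8 - 28x^7 + 322x^6 - 1974x^5 + 6965x^4 - 14126x^3 + 15225x^2 - 6728x

With the vertex order [a, b, c, d, e, f, g, h], the degrees are [7, 3, 3, 3, 3, 3, 3, 3], giving D = diag(7, 3, 3, 3, 3, 3, 3, 3) and L = D - A. Computing det(xI - L) by cofactor expansion (or equivalently via sum-over-permutations) gives x^8 - 28x^7 + 322x^6 - 1974x^5 + 6965x^4 - 14126x^3 + 15225x^2 - 6728x. The constant term is 0 because L is singular (the all-ones vector lies in its kernel).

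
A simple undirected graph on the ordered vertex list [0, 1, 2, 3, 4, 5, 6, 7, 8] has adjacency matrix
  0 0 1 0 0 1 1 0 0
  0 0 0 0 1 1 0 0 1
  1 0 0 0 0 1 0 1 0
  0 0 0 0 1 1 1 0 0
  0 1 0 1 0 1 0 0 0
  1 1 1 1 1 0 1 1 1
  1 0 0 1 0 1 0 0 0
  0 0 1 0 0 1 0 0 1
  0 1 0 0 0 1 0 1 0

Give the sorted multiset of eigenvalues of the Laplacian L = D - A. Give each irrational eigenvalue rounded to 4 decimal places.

[0, 1.5858, 1.5858, 3, 3, 4.4142, 4.4142, 5, 9]

Each diagonal entry of L is the vertex degree and each off-diagonal entry is -1 where an edge is present, 0 otherwise; in the order [0, 1, 2, 3, 4, 5, 6, 7, 8] the diagonal is [3, 3, 3, 3, 3, 8, 3, 3, 3]. L is symmetric positive semidefinite, so every eigenvalue is real and nonnegative. The single zero eigenvalue shows the graph is connected. The eigenvalues sum to 32, which equals trace(L) = 2|E|. By the matrix-tree theorem the graph has (1/9) * product of the nonzero eigenvalues = 2205 spanning trees.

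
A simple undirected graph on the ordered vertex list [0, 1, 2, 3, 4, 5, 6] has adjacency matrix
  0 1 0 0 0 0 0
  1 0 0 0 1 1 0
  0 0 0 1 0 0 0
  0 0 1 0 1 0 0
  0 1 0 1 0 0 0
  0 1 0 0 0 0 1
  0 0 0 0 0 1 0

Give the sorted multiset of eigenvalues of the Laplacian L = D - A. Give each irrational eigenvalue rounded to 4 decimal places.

[0, 0.2603, 0.6262, 1.4055, 2.2742, 3.0996, 4.3342]

Reading degrees in the order [0, 1, 2, 3, 4, 5, 6] gives [1, 3, 1, 2, 2, 2, 1]; set D = diag(1, 3, 1, 2, 2, 2, 1) and form L = D - A. L is symmetric positive semidefinite, so every eigenvalue is real and nonnegative. There is one zero in the spectrum, matching the 1 component.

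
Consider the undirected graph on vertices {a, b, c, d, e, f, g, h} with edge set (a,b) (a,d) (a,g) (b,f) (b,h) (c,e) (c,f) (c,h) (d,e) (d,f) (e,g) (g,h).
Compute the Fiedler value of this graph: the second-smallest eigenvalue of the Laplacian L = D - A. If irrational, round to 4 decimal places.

Each diagonal entry of L is the vertex degree and each off-diagonal entry is -1 where an edge is present, 0 otherwise; in the order [a, b, c, d, e, f, g, h] the diagonal is [3, 3, 3, 3, 3, 3, 3, 3]. The smallest Laplacian eigenvalue is always 0. The next one, lambda_2 = 2, measures how hard the graph is to disconnect: larger values mean better connectivity. There is one zero in the spectrum, matching the 1 component.

2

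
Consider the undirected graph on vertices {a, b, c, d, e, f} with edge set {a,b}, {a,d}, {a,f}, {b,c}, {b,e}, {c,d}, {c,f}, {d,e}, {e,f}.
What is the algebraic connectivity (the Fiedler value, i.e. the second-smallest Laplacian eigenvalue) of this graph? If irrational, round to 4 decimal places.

3

With the vertex order [a, b, c, d, e, f], the degrees are [3, 3, 3, 3, 3, 3], giving D = diag(3, 3, 3, 3, 3, 3) and L = D - A. Computing the eigenvalues of L and sorting gives [0, 3, 3, 3, 3, 6]. The Fiedler value lambda_2 = 3 is strictly positive, so the graph is connected. The largest eigenvalue, 6, is at most the vertex count 6. By the matrix-tree theorem the graph has (1/6) * product of the nonzero eigenvalues = 81 spanning trees.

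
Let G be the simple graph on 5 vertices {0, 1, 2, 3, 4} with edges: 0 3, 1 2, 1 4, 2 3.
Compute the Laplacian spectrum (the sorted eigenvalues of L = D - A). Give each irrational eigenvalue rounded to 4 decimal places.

[0, 0.3820, 1.3820, 2.6180, 3.6180]

With the vertex order [0, 1, 2, 3, 4], the degrees are [1, 2, 2, 2, 1], giving D = diag(1, 2, 2, 2, 1) and L = D - A. The multiplicity of 0 as a Laplacian eigenvalue equals the number of connected components. By the matrix-tree theorem the graph has (1/5) * product of the nonzero eigenvalues = 1 spanning tree.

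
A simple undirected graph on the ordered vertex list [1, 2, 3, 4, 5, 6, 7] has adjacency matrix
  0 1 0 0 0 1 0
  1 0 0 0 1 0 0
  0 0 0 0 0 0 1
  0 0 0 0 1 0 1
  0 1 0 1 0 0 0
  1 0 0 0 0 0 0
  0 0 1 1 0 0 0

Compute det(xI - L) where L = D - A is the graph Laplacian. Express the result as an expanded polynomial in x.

Each diagonal entry of L is the vertex degree and each off-diagonal entry is -1 where an edge is present, 0 otherwise; in the order [1, 2, 3, 4, 5, 6, 7] the diagonal is [2, 2, 1, 2, 2, 1, 2]. L has integer entries, so p(x) = det(xI - L) has integer coefficients. Expanding the determinant yields x^7 - 12x^6 + 55x^5 - 120x^4 + 126x^3 - 56x^2 + 7x. The constant term is 0 because L is singular (the all-ones vector lies in its kernel).

x^7 - 12x^6 + 55x^5 - 120x^4 + 126x^3 - 56x^2 + 7x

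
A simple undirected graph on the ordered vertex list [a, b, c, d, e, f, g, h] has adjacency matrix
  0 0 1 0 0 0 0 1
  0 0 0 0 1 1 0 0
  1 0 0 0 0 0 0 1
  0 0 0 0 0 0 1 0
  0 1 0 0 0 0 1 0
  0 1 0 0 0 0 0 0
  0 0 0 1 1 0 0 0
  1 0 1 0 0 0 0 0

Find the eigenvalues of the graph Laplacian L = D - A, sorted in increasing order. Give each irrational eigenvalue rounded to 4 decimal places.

Each diagonal entry of L is the vertex degree and each off-diagonal entry is -1 where an edge is present, 0 otherwise; in the order [a, b, c, d, e, f, g, h] the diagonal is [2, 2, 2, 1, 2, 1, 2, 2]. L is symmetric positive semidefinite, so every eigenvalue is real and nonnegative. The 2 zero eigenvalues correspond to the 2 connected components. The eigenvalues sum to 14, which equals trace(L) = 2|E|.

[0, 0, 0.3820, 1.3820, 2.6180, 3, 3, 3.6180]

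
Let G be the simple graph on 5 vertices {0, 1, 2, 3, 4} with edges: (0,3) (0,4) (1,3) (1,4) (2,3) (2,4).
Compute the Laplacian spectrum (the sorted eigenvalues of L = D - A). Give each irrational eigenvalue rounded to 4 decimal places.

With the vertex order [0, 1, 2, 3, 4], the degrees are [2, 2, 2, 3, 3], giving D = diag(2, 2, 2, 3, 3) and L = D - A. Since every row of L sums to 0, the all-ones vector is in the kernel and 0 is an eigenvalue. The single zero eigenvalue shows the graph is connected.

[0, 2, 2, 3, 5]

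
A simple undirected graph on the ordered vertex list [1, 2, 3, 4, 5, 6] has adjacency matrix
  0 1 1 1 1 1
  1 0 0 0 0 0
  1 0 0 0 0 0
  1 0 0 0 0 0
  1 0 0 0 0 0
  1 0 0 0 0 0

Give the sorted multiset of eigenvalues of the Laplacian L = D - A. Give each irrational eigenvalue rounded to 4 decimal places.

Reading degrees in the order [1, 2, 3, 4, 5, 6] gives [5, 1, 1, 1, 1, 1]; set D = diag(5, 1, 1, 1, 1, 1) and form L = D - A. L is symmetric positive semidefinite, so every eigenvalue is real and nonnegative. The single zero eigenvalue shows the graph is connected.

[0, 1, 1, 1, 1, 6]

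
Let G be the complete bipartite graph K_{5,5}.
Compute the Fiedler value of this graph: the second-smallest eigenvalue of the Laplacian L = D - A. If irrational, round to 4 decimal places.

5

The graph has 10 vertices and degree multiset [5, 5, 5, 5, 5, 5, 5, 5, 5, 5]; D is the diagonal matrix of degrees and L = D - A. The sorted Laplacian eigenvalues are [0, 5, 5, 5, 5, 5, 5, 5, 5, 10]; the algebraic connectivity is the second entry, 5. The largest eigenvalue, 10, is at most the vertex count 10.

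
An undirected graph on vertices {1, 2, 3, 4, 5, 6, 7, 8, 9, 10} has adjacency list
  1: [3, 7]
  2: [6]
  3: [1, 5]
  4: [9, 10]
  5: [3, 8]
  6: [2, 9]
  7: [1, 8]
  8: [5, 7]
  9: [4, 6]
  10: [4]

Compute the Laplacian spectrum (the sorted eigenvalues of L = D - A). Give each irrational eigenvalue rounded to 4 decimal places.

Reading degrees in the order [1, 2, 3, 4, 5, 6, 7, 8, 9, 10] gives [2, 1, 2, 2, 2, 2, 2, 2, 2, 1]; set D = diag(2, 1, 2, 2, 2, 2, 2, 2, 2, 1) and form L = D - A. L is symmetric positive semidefinite, so every eigenvalue is real and nonnegative. The 2 zero eigenvalues correspond to the 2 connected components.

[0, 0, 0.3820, 1.3820, 1.3820, 1.3820, 2.6180, 3.6180, 3.6180, 3.6180]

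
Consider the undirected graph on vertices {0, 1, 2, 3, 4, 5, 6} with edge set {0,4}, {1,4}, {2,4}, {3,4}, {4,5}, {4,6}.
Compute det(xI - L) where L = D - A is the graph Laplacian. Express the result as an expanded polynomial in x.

Each diagonal entry of L is the vertex degree and each off-diagonal entry is -1 where an edge is present, 0 otherwise; in the order [0, 1, 2, 3, 4, 5, 6] the diagonal is [1, 1, 1, 1, 6, 1, 1]. Computing det(xI - L) by cofactor expansion (or equivalently via sum-over-permutations) gives x^7 - 12x^6 + 45x^5 - 80x^4 + 75x^3 - 36x^2 + 7x. Since p(0) = det(-L) = 0, x divides p(x). By the matrix-tree theorem the graph has (1/7) * product of the nonzero eigenvalues = 1 spanning tree.

x^7 - 12x^6 + 45x^5 - 80x^4 + 75x^3 - 36x^2 + 7x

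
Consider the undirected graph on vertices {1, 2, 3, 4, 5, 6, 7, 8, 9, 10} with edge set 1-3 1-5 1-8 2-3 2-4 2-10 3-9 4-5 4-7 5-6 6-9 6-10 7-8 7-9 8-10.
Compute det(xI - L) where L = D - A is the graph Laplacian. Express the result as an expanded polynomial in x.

Each diagonal entry of L is the vertex degree and each off-diagonal entry is -1 where an edge is present, 0 otherwise; in the order [1, 2, 3, 4, 5, 6, 7, 8, 9, 10] the diagonal is [3, 3, 3, 3, 3, 3, 3, 3, 3, 3]. The eigenvalues of L are [0, 2, 2, 2, 2, 2, 5, 5, 5, 5]; the characteristic polynomial is the product of (x - lambda_i), which multiplies out to x^10 - 30x^9 + 390x^8 - 2880x^7 + 13305x^6 - 39882x^5 + 77640x^4 - 94800x^3 + 66000x^2 - 20000x. The coefficient of x^9 equals -trace(L) = -30, matching the sum of degrees. There is one zero in the spectrum, matching the 1 component. By the matrix-tree theorem the graph has (1/10) * product of the nonzero eigenvalues = 2000 spanning trees.

x^10 - 30x^9 + 390x^8 - 2880x^7 + 13305x^6 - 39882x^5 + 77640x^4 - 94800x^3 + 66000x^2 - 20000x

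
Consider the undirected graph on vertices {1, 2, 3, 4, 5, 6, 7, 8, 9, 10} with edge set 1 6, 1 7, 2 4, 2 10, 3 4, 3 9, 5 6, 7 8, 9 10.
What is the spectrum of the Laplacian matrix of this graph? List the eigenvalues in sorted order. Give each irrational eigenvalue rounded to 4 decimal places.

[0, 0, 0.3820, 1.3820, 1.3820, 1.3820, 2.6180, 3.6180, 3.6180, 3.6180]

Each diagonal entry of L is the vertex degree and each off-diagonal entry is -1 where an edge is present, 0 otherwise; in the order [1, 2, 3, 4, 5, 6, 7, 8, 9, 10] the diagonal is [2, 2, 2, 2, 1, 2, 2, 1, 2, 2]. The multiplicity of 0 as a Laplacian eigenvalue equals the number of connected components. The 2 zero eigenvalues correspond to the 2 connected components. The eigenvalues sum to 18, which equals trace(L) = 2|E|.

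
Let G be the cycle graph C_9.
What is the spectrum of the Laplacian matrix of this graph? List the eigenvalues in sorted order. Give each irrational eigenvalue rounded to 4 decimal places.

[0, 0.4679, 0.4679, 1.6527, 1.6527, 3, 3, 3.8794, 3.8794]

The graph has 9 vertices and degree multiset [2, 2, 2, 2, 2, 2, 2, 2, 2]; D is the diagonal matrix of degrees and L = D - A. L is symmetric positive semidefinite, so every eigenvalue is real and nonnegative. The single zero eigenvalue shows the graph is connected. The eigenvalues sum to 18, which equals trace(L) = 2|E|.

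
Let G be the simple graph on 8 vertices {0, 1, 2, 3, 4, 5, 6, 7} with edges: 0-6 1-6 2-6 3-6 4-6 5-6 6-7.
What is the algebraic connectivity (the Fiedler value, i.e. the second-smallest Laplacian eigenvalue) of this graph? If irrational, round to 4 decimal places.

Each diagonal entry of L is the vertex degree and each off-diagonal entry is -1 where an edge is present, 0 otherwise; in the order [0, 1, 2, 3, 4, 5, 6, 7] the diagonal is [1, 1, 1, 1, 1, 1, 7, 1]. Computing the eigenvalues of L and sorting gives [0, 1, 1, 1, 1, 1, 1, 8]. The Fiedler value lambda_2 = 1 is strictly positive, so the graph is connected. By the matrix-tree theorem the graph has (1/8) * product of the nonzero eigenvalues = 1 spanning tree.

1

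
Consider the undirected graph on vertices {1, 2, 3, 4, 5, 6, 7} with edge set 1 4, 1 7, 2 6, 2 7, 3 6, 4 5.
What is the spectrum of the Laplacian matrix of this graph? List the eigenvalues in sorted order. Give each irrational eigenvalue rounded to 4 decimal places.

[0, 0.1981, 0.7530, 1.5550, 2.4450, 3.2470, 3.8019]

Each diagonal entry of L is the vertex degree and each off-diagonal entry is -1 where an edge is present, 0 otherwise; in the order [1, 2, 3, 4, 5, 6, 7] the diagonal is [2, 2, 1, 2, 1, 2, 2]. The multiplicity of 0 as a Laplacian eigenvalue equals the number of connected components. The single zero eigenvalue shows the graph is connected.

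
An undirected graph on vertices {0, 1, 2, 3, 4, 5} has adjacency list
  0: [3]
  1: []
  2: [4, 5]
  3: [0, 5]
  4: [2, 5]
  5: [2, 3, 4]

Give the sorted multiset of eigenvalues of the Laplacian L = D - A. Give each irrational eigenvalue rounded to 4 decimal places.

[0, 0, 0.5188, 2.3111, 3, 4.1701]

Reading degrees in the order [0, 1, 2, 3, 4, 5] gives [1, 0, 2, 2, 2, 3]; set D = diag(1, 0, 2, 2, 2, 3) and form L = D - A. Since every row of L sums to 0, the all-ones vector is in the kernel and 0 is an eigenvalue. The 2 zero eigenvalues correspond to the 2 connected components.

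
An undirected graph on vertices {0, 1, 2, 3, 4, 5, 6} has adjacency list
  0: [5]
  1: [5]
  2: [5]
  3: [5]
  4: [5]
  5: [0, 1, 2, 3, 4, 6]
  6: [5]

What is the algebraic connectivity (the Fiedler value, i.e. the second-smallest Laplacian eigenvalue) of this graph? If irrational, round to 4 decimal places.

1

With the vertex order [0, 1, 2, 3, 4, 5, 6], the degrees are [1, 1, 1, 1, 1, 6, 1], giving D = diag(1, 1, 1, 1, 1, 6, 1) and L = D - A. The sorted Laplacian eigenvalues are [0, 1, 1, 1, 1, 1, 7]; the algebraic connectivity is the second entry, 1. There is one zero in the spectrum, matching the 1 component. The eigenvalues sum to 12, which equals trace(L) = 2|E|.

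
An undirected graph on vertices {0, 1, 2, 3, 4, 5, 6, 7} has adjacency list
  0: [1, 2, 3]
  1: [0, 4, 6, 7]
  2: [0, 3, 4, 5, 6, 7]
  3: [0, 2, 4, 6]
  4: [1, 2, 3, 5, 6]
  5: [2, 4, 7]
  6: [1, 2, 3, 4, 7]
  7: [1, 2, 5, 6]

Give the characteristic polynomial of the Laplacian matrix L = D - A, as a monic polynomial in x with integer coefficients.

Reading degrees in the order [0, 1, 2, 3, 4, 5, 6, 7] gives [3, 4, 6, 4, 5, 3, 5, 4]; set D = diag(3, 4, 6, 4, 5, 3, 5, 4) and form L = D - A. Computing det(xI - L) by cofactor expansion (or equivalently via sum-over-permutations) gives x^8 - 34x^7 + 485x^6 - 3758x^5 + 17062x^4 - 45338x^3 + 65209x^2 - 39104x. The coefficient of x^7 equals -trace(L) = -34, matching the sum of degrees. There is one zero in the spectrum, matching the 1 component.

x^8 - 34x^7 + 485x^6 - 3758x^5 + 17062x^4 - 45338x^3 + 65209x^2 - 39104x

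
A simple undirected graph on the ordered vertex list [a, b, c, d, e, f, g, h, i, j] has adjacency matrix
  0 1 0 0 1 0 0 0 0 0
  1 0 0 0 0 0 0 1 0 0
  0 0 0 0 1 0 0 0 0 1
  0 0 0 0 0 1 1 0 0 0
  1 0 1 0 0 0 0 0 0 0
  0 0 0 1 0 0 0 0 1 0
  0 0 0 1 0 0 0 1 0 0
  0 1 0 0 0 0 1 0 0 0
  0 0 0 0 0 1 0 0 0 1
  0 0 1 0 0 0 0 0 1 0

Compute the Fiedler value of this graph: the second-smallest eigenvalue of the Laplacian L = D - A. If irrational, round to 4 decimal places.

Each diagonal entry of L is the vertex degree and each off-diagonal entry is -1 where an edge is present, 0 otherwise; in the order [a, b, c, d, e, f, g, h, i, j] the diagonal is [2, 2, 2, 2, 2, 2, 2, 2, 2, 2]. Computing the eigenvalues of L and sorting gives [0, 0.3820, 0.3820, 1.3820, 1.3820, 2.6180, 2.6180, 3.6180, 3.6180, 4]. The Fiedler value lambda_2 = 0.3820 is strictly positive, so the graph is connected. There is one zero in the spectrum, matching the 1 component.

0.3820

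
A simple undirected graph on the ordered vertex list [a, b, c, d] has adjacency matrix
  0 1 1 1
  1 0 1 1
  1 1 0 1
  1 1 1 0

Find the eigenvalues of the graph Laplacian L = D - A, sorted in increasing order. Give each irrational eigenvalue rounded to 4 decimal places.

Reading degrees in the order [a, b, c, d] gives [3, 3, 3, 3]; set D = diag(3, 3, 3, 3) and form L = D - A. Since every row of L sums to 0, the all-ones vector is in the kernel and 0 is an eigenvalue. The largest eigenvalue, 4, is at most the vertex count 4.

[0, 4, 4, 4]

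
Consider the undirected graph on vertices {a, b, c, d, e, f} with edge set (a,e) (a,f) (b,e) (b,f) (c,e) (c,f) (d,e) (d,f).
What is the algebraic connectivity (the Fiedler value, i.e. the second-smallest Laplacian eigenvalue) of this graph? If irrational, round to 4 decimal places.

Each diagonal entry of L is the vertex degree and each off-diagonal entry is -1 where an edge is present, 0 otherwise; in the order [a, b, c, d, e, f] the diagonal is [2, 2, 2, 2, 4, 4]. The sorted Laplacian eigenvalues are [0, 2, 2, 2, 4, 6]; the algebraic connectivity is the second entry, 2.

2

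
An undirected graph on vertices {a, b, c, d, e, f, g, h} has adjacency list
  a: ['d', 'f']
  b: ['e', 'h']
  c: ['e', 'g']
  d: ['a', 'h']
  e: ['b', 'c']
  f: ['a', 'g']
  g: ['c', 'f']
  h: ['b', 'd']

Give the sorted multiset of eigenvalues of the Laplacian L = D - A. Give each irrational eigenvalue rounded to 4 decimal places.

[0, 0.5858, 0.5858, 2, 2, 3.4142, 3.4142, 4]

Each diagonal entry of L is the vertex degree and each off-diagonal entry is -1 where an edge is present, 0 otherwise; in the order [a, b, c, d, e, f, g, h] the diagonal is [2, 2, 2, 2, 2, 2, 2, 2]. Diagonalising L (or applying a numerical eigensolver to the 8x8 matrix) gives the spectrum above. The single zero eigenvalue shows the graph is connected. The eigenvalues sum to 16, which equals trace(L) = 2|E|. By the matrix-tree theorem the graph has (1/8) * product of the nonzero eigenvalues = 8 spanning trees.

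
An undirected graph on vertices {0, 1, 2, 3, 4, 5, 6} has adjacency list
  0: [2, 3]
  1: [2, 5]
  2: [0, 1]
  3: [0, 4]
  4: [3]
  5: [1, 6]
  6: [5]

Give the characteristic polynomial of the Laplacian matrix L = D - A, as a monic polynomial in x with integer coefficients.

x^7 - 12x^6 + 55x^5 - 120x^4 + 126x^3 - 56x^2 + 7x

With the vertex order [0, 1, 2, 3, 4, 5, 6], the degrees are [2, 2, 2, 2, 1, 2, 1], giving D = diag(2, 2, 2, 2, 1, 2, 1) and L = D - A. Computing det(xI - L) by cofactor expansion (or equivalently via sum-over-permutations) gives x^7 - 12x^6 + 55x^5 - 120x^4 + 126x^3 - 56x^2 + 7x. Since p(0) = det(-L) = 0, x divides p(x). The largest eigenvalue, 3.8019, is at most the vertex count 7. There is one zero in the spectrum, matching the 1 component.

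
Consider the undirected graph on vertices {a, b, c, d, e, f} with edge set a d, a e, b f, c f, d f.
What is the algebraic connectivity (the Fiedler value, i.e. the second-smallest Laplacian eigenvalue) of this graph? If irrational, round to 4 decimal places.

With the vertex order [a, b, c, d, e, f], the degrees are [2, 1, 1, 2, 1, 3], giving D = diag(2, 1, 1, 2, 1, 3) and L = D - A. The smallest Laplacian eigenvalue is always 0. The next one, lambda_2 = 0.3249, measures how hard the graph is to disconnect: larger values mean better connectivity. There is one zero in the spectrum, matching the 1 component. The largest eigenvalue, 4.2143, is at most the vertex count 6.

0.3249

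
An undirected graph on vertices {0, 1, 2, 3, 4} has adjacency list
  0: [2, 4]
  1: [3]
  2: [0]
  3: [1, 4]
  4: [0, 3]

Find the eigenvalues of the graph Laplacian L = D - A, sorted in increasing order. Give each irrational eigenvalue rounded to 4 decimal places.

With the vertex order [0, 1, 2, 3, 4], the degrees are [2, 1, 1, 2, 2], giving D = diag(2, 1, 1, 2, 2) and L = D - A. Since every row of L sums to 0, the all-ones vector is in the kernel and 0 is an eigenvalue. The eigenvalues sum to 8, which equals trace(L) = 2|E|.

[0, 0.3820, 1.3820, 2.6180, 3.6180]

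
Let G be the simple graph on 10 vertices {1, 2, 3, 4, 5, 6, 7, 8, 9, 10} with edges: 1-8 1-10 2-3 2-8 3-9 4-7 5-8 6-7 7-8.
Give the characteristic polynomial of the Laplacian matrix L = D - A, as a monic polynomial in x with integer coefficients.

Reading degrees in the order [1, 2, 3, 4, 5, 6, 7, 8, 9, 10] gives [2, 2, 2, 1, 1, 1, 3, 4, 1, 1]; set D = diag(2, 2, 2, 1, 1, 1, 3, 4, 1, 1) and form L = D - A. L has integer entries, so p(x) = det(xI - L) has integer coefficients. Expanding the determinant yields x^10 - 18x^9 + 132x^8 - 514x^7 + 1160x^6 - 1556x^5 + 1226x^4 - 540x^3 + 119x^2 - 10x. The constant term is 0 because L is singular (the all-ones vector lies in its kernel). By the matrix-tree theorem the graph has (1/10) * product of the nonzero eigenvalues = 1 spanning tree.

x^10 - 18x^9 + 132x^8 - 514x^7 + 1160x^6 - 1556x^5 + 1226x^4 - 540x^3 + 119x^2 - 10x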